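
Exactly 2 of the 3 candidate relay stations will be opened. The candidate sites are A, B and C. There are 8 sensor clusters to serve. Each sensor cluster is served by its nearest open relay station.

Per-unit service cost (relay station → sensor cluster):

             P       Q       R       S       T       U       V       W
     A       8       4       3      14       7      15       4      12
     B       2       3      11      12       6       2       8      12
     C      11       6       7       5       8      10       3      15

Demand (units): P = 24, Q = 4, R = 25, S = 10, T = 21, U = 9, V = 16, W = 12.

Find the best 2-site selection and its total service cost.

With exactly 2 open, each sensor cluster uses its cheapest among the chosen.
{A, B}: P→B 2·24=48, Q→B 3·4=12, R→A 3·25=75, S→B 12·10=120, T→B 6·21=126, U→B 2·9=18, V→A 4·16=64, W→A 12·12=144. Service cost 607.
{B, C}: service cost 621
{A, C}: service cost 762
Among all 3 size-2 choices, {A, B} is lowest.

Choose A and B; total service cost 607.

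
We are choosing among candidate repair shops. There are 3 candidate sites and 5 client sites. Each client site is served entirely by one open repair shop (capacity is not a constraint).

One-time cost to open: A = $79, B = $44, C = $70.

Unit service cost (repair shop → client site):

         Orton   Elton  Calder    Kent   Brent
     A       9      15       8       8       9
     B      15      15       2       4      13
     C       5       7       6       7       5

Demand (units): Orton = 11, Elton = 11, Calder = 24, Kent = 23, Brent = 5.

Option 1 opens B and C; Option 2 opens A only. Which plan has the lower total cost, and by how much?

Option 1: {B, C}: Orton→C 5·11=55, Elton→C 7·11=77, Calder→B 2·24=48, Kent→B 4·23=92, Brent→C 5·5=25. Service 297; fixed 114; total 411.
Option 2: {A}: Orton→A 9·11=99, Elton→A 15·11=165, Calder→A 8·24=192, Kent→A 8·23=184, Brent→A 9·5=45. Service 685; fixed 79; total 764.
Difference: |411 − 764| = 353.

Option 1 is cheaper by 353.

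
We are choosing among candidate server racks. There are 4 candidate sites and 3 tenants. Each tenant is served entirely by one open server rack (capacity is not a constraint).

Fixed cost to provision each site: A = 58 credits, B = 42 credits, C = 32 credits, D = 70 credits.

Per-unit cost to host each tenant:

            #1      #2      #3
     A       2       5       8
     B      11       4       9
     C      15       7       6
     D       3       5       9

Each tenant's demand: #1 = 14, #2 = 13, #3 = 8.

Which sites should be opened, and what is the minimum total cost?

For any fixed open set, each tenant goes to its cheapest open site; total = fixed + service.
{A}: #1→A 2·14=28, #2→A 5·13=65, #3→A 8·8=64. Service 157; fixed 58; total 215.
{A, C}: service 141 + fixed 90 = 231
{A, B}: service 144 + fixed 100 = 244
{A, B, C, D}: #1→A 2·14=28, #2→B 4·13=52, #3→C 6·8=48. Service 128; fixed 202; total 330.
No other subset beats 215.

Open A only; minimum total cost 215.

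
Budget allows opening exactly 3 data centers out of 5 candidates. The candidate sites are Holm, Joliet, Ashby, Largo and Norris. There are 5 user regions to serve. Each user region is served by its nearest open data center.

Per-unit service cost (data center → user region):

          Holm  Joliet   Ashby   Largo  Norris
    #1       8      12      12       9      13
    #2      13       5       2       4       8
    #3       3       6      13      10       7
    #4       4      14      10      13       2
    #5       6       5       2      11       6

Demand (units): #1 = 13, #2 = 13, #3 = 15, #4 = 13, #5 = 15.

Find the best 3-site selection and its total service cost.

With exactly 3 open, each user region uses its cheapest among the chosen.
{Holm, Ashby, Norris}: #1→Holm 8·13=104, #2→Ashby 2·13=26, #3→Holm 3·15=45, #4→Norris 2·13=26, #5→Ashby 2·15=30. Service cost 231.
{Holm, Joliet, Ashby}: service cost 257
{Holm, Ashby, Largo}: service cost 257
Among all 10 size-3 choices, {Holm, Ashby, Norris} is lowest.

Choose Holm, Ashby and Norris; total service cost 231.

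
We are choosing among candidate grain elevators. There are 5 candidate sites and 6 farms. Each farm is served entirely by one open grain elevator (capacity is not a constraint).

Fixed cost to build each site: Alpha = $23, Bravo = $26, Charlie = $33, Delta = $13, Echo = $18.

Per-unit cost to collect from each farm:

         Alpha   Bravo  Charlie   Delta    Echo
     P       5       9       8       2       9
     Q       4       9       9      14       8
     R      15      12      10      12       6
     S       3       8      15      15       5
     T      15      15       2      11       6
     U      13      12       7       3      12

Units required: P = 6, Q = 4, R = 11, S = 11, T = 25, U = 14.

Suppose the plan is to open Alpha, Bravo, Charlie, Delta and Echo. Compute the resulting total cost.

Each farm is assigned to its cheapest site among the open ones.
{Alpha, Bravo, Charlie, Delta, Echo}: P→Delta 2·6=12, Q→Alpha 4·4=16, R→Echo 6·11=66, S→Alpha 3·11=33, T→Charlie 2·25=50, U→Delta 3·14=42. Service 219; fixed 113; total 332.

Total cost: 332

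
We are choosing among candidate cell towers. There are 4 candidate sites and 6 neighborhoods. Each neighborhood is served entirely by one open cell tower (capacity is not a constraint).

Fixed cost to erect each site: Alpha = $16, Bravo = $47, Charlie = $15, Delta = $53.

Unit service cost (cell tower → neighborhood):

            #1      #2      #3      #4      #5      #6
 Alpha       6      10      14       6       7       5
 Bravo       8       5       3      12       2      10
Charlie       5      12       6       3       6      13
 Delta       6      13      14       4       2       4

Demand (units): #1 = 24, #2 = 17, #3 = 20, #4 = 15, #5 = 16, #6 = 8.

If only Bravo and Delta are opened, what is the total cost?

Total cost: 513

Each neighborhood is assigned to its cheapest site among the open ones.
{Bravo, Delta}: #1→Delta 6·24=144, #2→Bravo 5·17=85, #3→Bravo 3·20=60, #4→Delta 4·15=60, #5→Bravo 2·16=32, #6→Delta 4·8=32. Service 413; fixed 100; total 513.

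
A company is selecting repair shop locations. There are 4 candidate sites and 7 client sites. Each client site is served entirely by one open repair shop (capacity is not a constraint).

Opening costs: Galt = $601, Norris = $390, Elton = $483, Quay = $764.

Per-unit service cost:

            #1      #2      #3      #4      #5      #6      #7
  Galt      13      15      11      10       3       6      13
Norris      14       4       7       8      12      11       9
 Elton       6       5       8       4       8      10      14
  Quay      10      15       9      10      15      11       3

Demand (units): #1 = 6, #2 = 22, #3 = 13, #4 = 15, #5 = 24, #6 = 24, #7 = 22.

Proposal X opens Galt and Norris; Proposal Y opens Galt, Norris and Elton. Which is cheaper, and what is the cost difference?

Proposal X is cheaper by 381.

Proposal X: {Galt, Norris}: #1→Galt 13·6=78, #2→Norris 4·22=88, #3→Norris 7·13=91, #4→Norris 8·15=120, #5→Galt 3·24=72, #6→Galt 6·24=144, #7→Norris 9·22=198. Service 791; fixed 991; total 1782.
Proposal Y: {Galt, Norris, Elton}: #1→Elton 6·6=36, #2→Norris 4·22=88, #3→Norris 7·13=91, #4→Elton 4·15=60, #5→Galt 3·24=72, #6→Galt 6·24=144, #7→Norris 9·22=198. Service 689; fixed 1474; total 2163.
Difference: |1782 − 2163| = 381.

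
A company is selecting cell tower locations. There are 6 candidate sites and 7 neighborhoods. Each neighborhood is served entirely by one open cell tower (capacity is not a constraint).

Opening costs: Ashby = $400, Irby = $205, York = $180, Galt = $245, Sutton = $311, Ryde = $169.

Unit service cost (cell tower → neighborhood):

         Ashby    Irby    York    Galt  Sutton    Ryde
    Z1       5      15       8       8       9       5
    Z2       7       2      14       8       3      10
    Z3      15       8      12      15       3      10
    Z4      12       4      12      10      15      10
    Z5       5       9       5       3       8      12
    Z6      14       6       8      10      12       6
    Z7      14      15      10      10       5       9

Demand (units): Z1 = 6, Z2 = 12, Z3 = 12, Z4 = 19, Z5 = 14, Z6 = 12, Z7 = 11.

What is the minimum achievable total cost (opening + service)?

Minimum total cost: 854

For any fixed open set, each neighborhood goes to its cheapest open site; total = fixed + service.
{Irby}: Z1→Irby 15·6=90, Z2→Irby 2·12=24, Z3→Irby 8·12=96, Z4→Irby 4·19=76, Z5→Irby 9·14=126, Z6→Irby 6·12=72, Z7→Irby 15·11=165. Service 649; fixed 205; total 854.
{Irby, York}: service 496 + fixed 385 = 881
{Irby, Ryde}: Z1→Ryde 5·6=30, Z2→Irby 2·12=24, Z3→Irby 8·12=96, Z4→Irby 4·19=76, Z5→Irby 9·14=126, Z6→Irby 6·12=72, Z7→Ryde 9·11=99. Service 523; fixed 374; total 897.
{Ashby, Irby, York, Galt, Sutton, Ryde}: service 335 + fixed 1510 = 1845
No other subset beats 854.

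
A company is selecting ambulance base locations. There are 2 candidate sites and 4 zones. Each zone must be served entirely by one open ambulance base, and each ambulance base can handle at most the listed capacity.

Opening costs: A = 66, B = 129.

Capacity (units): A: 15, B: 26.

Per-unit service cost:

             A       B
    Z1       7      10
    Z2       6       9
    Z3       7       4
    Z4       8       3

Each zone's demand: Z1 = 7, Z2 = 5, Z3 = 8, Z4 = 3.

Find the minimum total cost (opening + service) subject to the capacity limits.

Open {B}: Z1→B 10·7=70, Z2→B 9·5=45, Z3→B 4·8=32, Z4→B 3·3=9.
Loads: B carries 23/26. Service 156; fixed 129; total 285.
Next best feasible plan costs 315.

Minimum total cost: 285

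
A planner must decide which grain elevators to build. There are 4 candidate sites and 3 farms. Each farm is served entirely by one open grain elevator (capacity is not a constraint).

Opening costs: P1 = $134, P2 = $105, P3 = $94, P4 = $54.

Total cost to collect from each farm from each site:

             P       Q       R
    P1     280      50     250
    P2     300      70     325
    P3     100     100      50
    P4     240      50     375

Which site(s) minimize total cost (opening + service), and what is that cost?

Open P3 only; minimum total cost 344.

For any fixed open set, each farm goes to its cheapest open site; total = fixed + service.
{P3}: P→P3 100, Q→P3 100, R→P3 50. Service 250; fixed 94; total 344.
{P3, P4}: P→P3 100, Q→P4 50, R→P3 50. Service 200; fixed 148; total 348.
{P2, P3}: P→P3 100, Q→P2 70, R→P3 50. Service 220; fixed 199; total 419.
{P1, P2, P3, P4}: service 200 + fixed 387 = 587
(All 15 nonempty subsets were checked; P3 only is lowest.)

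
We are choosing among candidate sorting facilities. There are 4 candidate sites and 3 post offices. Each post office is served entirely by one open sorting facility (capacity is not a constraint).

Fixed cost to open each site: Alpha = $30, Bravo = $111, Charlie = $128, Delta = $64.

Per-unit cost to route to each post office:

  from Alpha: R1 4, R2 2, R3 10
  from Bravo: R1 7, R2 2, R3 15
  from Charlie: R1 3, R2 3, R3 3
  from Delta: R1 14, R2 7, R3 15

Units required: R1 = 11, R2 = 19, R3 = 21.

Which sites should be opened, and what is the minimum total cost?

For any fixed open set, each post office goes to its cheapest open site; total = fixed + service.
{Charlie}: R1→Charlie 3·11=33, R2→Charlie 3·19=57, R3→Charlie 3·21=63. Service 153; fixed 128; total 281.
{Alpha, Charlie}: service 134 + fixed 158 = 292
{Alpha}: service 292 + fixed 30 = 322
{Alpha, Bravo, Charlie, Delta}: service 134 + fixed 333 = 467
No other subset beats 281.

Open Charlie only; minimum total cost 281.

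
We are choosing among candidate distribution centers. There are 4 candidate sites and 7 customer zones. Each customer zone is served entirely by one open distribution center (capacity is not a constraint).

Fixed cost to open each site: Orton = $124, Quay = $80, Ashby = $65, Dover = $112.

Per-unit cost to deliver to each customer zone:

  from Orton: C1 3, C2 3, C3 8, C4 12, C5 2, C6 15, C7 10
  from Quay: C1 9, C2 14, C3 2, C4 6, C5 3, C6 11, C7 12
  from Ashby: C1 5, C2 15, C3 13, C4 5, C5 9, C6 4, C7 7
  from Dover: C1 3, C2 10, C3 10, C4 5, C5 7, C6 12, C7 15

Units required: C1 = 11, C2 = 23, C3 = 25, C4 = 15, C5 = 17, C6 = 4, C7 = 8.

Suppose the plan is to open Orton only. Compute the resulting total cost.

Each customer zone is assigned to its cheapest site among the open ones.
{Orton}: C1→Orton 3·11=33, C2→Orton 3·23=69, C3→Orton 8·25=200, C4→Orton 12·15=180, C5→Orton 2·17=34, C6→Orton 15·4=60, C7→Orton 10·8=80. Service 656; fixed 124; total 780.

Total cost: 780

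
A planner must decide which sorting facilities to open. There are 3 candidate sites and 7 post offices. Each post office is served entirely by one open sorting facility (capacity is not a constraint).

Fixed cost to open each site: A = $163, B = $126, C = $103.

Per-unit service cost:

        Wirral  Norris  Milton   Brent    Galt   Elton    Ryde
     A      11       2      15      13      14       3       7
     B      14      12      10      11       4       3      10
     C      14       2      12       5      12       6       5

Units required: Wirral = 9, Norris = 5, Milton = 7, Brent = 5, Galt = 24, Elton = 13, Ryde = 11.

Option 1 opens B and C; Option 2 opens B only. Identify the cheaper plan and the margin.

Option 1 is cheaper by 32.

Option 1: {B, C}: Wirral→B 14·9=126, Norris→C 2·5=10, Milton→B 10·7=70, Brent→C 5·5=25, Galt→B 4·24=96, Elton→B 3·13=39, Ryde→C 5·11=55. Service 421; fixed 229; total 650.
Option 2: {B}: Wirral→B 14·9=126, Norris→B 12·5=60, Milton→B 10·7=70, Brent→B 11·5=55, Galt→B 4·24=96, Elton→B 3·13=39, Ryde→B 10·11=110. Service 556; fixed 126; total 682.
Difference: |650 − 682| = 32.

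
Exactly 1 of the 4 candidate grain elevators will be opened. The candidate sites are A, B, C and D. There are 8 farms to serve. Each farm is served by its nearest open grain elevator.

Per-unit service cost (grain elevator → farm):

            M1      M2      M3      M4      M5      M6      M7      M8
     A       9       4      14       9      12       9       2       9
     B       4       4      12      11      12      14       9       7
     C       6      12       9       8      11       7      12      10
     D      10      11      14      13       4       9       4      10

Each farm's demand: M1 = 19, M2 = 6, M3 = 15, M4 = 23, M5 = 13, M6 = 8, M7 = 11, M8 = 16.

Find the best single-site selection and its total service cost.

Choose C only; total service cost 996.

With exactly 1 open, each farm uses its cheapest among the chosen.
{C}: M1→C 6·19=114, M2→C 12·6=72, M3→C 9·15=135, M4→C 8·23=184, M5→C 11·13=143, M6→C 7·8=56, M7→C 12·11=132, M8→C 10·16=160. Service cost 996.
{A}: service cost 1006
{B}: service cost 1012
Among all 4 size-1 choices, {C} is lowest.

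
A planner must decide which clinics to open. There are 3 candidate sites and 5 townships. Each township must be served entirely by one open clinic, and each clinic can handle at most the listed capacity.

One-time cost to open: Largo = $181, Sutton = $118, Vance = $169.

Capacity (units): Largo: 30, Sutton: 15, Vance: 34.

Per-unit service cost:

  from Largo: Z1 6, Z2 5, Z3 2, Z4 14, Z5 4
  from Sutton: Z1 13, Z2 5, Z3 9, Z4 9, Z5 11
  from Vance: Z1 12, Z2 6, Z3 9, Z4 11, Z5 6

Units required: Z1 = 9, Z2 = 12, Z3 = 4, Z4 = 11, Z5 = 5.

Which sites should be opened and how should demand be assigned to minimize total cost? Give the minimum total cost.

Minimum total cost: 540

Open {Largo, Sutton}: Z1→Largo 6·9=54, Z2→Largo 5·12=60, Z3→Largo 2·4=8, Z4→Sutton 9·11=99, Z5→Largo 4·5=20.
Loads: Largo carries 30/30, Sutton carries 11/15. Service 241; fixed 299; total 540.
Next best feasible plan costs 568.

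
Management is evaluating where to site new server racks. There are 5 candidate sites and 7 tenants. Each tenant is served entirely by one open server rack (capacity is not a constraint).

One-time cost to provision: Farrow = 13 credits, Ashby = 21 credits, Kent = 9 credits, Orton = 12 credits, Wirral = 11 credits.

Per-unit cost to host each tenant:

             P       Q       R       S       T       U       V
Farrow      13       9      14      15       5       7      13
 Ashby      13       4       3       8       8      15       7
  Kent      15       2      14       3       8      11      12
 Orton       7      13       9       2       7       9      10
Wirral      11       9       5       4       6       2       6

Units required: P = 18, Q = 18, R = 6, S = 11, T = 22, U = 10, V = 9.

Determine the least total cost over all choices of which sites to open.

For any fixed open set, each tenant goes to its cheapest open site; total = fixed + service.
{Farrow, Kent, Orton, Wirral}: P→Orton 7·18=126, Q→Kent 2·18=36, R→Wirral 5·6=30, S→Orton 2·11=22, T→Farrow 5·22=110, U→Wirral 2·10=20, V→Wirral 6·9=54. Service 398; fixed 45; total 443.
{Farrow, Ashby, Kent, Orton, Wirral}: service 386 + fixed 66 = 452
{Kent, Orton, Wirral}: service 420 + fixed 32 = 452
{Kent}: service 817 + fixed 9 = 826
No other subset beats 443.

Minimum total cost: 443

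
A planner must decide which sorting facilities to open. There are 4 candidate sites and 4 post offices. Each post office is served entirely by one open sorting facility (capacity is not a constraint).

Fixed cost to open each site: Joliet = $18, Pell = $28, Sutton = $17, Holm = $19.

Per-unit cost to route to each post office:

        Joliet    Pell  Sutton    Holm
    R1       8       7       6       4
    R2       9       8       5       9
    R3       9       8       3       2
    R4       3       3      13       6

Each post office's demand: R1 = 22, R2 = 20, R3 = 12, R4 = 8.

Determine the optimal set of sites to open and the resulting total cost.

Open Joliet, Sutton and Holm; minimum total cost 290.

For any fixed open set, each post office goes to its cheapest open site; total = fixed + service.
{Joliet, Sutton, Holm}: R1→Holm 4·22=88, R2→Sutton 5·20=100, R3→Holm 2·12=24, R4→Joliet 3·8=24. Service 236; fixed 54; total 290.
{Sutton, Holm}: service 260 + fixed 36 = 296
{Pell, Sutton, Holm}: service 236 + fixed 64 = 300
{Joliet, Pell, Sutton, Holm}: R1→Holm 4·22=88, R2→Sutton 5·20=100, R3→Holm 2·12=24, R4→Joliet 3·8=24. Service 236; fixed 82; total 318.
(All 15 nonempty subsets were checked; Joliet, Sutton and Holm is lowest.)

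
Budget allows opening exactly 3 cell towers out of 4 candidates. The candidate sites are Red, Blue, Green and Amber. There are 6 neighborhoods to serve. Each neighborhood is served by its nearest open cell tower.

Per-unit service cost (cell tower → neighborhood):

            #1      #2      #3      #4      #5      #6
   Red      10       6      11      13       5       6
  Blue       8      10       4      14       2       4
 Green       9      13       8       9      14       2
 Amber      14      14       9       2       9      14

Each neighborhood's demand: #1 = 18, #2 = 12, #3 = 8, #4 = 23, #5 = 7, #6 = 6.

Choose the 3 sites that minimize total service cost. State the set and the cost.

Choose Red, Blue and Amber; total service cost 332.

With exactly 3 open, each neighborhood uses its cheapest among the chosen.
{Red, Blue, Amber}: #1→Blue 8·18=144, #2→Red 6·12=72, #3→Blue 4·8=32, #4→Amber 2·23=46, #5→Blue 2·7=14, #6→Blue 4·6=24. Service cost 332.
{Blue, Green, Amber}: service cost 368
{Red, Green, Amber}: service cost 391
Among all 4 size-3 choices, {Red, Blue, Amber} is lowest.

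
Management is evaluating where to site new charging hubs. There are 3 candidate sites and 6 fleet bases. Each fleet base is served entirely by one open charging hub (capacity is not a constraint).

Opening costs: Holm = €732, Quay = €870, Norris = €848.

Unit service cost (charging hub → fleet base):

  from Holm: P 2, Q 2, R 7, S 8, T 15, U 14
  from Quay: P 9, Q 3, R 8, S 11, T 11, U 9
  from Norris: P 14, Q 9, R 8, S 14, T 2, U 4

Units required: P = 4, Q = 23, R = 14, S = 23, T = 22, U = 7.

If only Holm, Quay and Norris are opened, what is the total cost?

Total cost: 2858

Each fleet base is assigned to its cheapest site among the open ones.
{Holm, Quay, Norris}: P→Holm 2·4=8, Q→Holm 2·23=46, R→Holm 7·14=98, S→Holm 8·23=184, T→Norris 2·22=44, U→Norris 4·7=28. Service 408; fixed 2450; total 2858.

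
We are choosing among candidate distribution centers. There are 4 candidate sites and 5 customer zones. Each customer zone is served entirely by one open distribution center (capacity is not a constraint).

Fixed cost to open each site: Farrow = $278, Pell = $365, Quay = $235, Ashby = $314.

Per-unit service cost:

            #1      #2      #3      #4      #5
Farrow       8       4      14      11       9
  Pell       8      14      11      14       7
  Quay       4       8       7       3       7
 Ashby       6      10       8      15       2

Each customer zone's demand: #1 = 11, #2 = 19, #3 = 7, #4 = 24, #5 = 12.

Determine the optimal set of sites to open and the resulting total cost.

Open Quay only; minimum total cost 636.

For any fixed open set, each customer zone goes to its cheapest open site; total = fixed + service.
{Quay}: #1→Quay 4·11=44, #2→Quay 8·19=152, #3→Quay 7·7=49, #4→Quay 3·24=72, #5→Quay 7·12=84. Service 401; fixed 235; total 636.
{Farrow, Quay}: #1→Quay 4·11=44, #2→Farrow 4·19=76, #3→Quay 7·7=49, #4→Quay 3·24=72, #5→Quay 7·12=84. Service 325; fixed 513; total 838.
{Quay, Ashby}: service 341 + fixed 549 = 890
{Farrow, Pell, Quay, Ashby}: service 265 + fixed 1192 = 1457
No other subset beats 636.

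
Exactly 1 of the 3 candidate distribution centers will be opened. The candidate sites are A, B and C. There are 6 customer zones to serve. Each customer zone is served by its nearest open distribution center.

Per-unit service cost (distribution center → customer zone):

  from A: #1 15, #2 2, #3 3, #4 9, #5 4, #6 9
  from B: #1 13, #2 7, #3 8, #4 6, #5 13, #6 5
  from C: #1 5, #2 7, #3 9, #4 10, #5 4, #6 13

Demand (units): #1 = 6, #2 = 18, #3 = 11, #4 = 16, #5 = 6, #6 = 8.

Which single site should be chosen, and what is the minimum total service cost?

Choose A only; total service cost 399.

With exactly 1 open, each customer zone uses its cheapest among the chosen.
{A}: #1→A 15·6=90, #2→A 2·18=36, #3→A 3·11=33, #4→A 9·16=144, #5→A 4·6=24, #6→A 9·8=72. Service cost 399.
{B}: service cost 506
{C}: service cost 543
Among all 3 size-1 choices, {A} is lowest.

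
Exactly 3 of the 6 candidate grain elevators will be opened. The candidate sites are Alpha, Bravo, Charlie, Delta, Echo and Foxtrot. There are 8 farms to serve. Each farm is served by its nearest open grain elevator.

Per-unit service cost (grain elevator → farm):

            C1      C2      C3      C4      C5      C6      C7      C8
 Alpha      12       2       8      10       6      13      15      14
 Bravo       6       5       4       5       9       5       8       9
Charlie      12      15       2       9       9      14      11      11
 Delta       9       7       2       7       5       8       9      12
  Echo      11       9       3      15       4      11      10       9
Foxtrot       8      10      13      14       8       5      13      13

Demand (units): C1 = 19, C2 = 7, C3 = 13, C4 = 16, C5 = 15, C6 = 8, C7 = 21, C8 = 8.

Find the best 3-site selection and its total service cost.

Choose Alpha, Bravo and Echo; total service cost 587.

With exactly 3 open, each farm uses its cheapest among the chosen.
{Alpha, Bravo, Echo}: C1→Bravo 6·19=114, C2→Alpha 2·7=14, C3→Echo 3·13=39, C4→Bravo 5·16=80, C5→Echo 4·15=60, C6→Bravo 5·8=40, C7→Bravo 8·21=168, C8→Bravo 9·8=72. Service cost 587.
{Alpha, Bravo, Delta}: service cost 589
{Bravo, Charlie, Echo}: service cost 595
Among all 20 size-3 choices, {Alpha, Bravo, Echo} is lowest.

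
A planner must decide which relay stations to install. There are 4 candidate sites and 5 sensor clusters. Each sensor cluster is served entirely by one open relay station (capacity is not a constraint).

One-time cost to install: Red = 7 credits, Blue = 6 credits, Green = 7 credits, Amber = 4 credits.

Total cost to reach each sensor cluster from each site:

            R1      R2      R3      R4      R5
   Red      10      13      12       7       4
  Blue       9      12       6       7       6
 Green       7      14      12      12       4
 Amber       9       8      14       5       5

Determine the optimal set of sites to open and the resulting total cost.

Open Blue and Amber; minimum total cost 43.

For any fixed open set, each sensor cluster goes to its cheapest open site; total = fixed + service.
{Blue, Amber}: R1→Blue 9, R2→Amber 8, R3→Blue 6, R4→Amber 5, R5→Amber 5. Service 33; fixed 10; total 43.
{Amber}: service 41 + fixed 4 = 45
{Blue}: service 40 + fixed 6 = 46
{Red, Blue, Green, Amber}: service 30 + fixed 24 = 54
No other subset beats 43.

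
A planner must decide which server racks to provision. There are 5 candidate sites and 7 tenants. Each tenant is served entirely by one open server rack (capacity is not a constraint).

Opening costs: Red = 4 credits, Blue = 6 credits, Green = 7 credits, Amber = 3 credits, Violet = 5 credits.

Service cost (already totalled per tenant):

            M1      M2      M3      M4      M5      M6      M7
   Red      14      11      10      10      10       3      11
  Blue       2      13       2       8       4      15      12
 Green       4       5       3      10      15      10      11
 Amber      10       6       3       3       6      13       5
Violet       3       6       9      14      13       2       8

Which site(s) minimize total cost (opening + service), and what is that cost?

Open Amber and Violet; minimum total cost 36.

For any fixed open set, each tenant goes to its cheapest open site; total = fixed + service.
{Amber, Violet}: M1→Violet 3, M2→Amber 6, M3→Amber 3, M4→Amber 3, M5→Amber 6, M6→Violet 2, M7→Amber 5. Service 28; fixed 8; total 36.
{Red, Blue, Amber}: M1→Blue 2, M2→Amber 6, M3→Blue 2, M4→Amber 3, M5→Blue 4, M6→Red 3, M7→Amber 5. Service 25; fixed 13; total 38.
{Blue, Amber, Violet}: service 24 + fixed 14 = 38
{Red, Blue, Green, Amber, Violet}: service 23 + fixed 25 = 48
No other subset beats 36.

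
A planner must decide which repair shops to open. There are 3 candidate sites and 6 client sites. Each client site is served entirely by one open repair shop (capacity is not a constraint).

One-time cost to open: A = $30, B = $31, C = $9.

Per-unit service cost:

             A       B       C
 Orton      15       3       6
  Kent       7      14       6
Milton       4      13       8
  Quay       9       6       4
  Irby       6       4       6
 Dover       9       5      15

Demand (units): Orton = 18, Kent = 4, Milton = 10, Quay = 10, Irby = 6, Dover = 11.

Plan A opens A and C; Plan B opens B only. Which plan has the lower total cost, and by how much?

Plan A is cheaper by 24.

Plan A: {A, C}: Orton→C 6·18=108, Kent→C 6·4=24, Milton→A 4·10=40, Quay→C 4·10=40, Irby→A 6·6=36, Dover→A 9·11=99. Service 347; fixed 39; total 386.
Plan B: {B}: Orton→B 3·18=54, Kent→B 14·4=56, Milton→B 13·10=130, Quay→B 6·10=60, Irby→B 4·6=24, Dover→B 5·11=55. Service 379; fixed 31; total 410.
Difference: |386 − 410| = 24.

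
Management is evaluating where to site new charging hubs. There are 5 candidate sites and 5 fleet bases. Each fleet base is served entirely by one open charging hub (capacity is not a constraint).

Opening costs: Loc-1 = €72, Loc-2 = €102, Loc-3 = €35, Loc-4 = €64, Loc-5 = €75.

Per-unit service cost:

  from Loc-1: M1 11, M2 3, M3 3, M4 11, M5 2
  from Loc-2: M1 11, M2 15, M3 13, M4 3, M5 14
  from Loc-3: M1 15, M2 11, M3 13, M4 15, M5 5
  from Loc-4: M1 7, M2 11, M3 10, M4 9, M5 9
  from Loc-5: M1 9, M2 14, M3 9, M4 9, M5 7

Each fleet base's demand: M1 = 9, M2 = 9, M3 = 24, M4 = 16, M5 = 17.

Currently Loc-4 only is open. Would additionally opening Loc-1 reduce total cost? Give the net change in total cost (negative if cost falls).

Yes — net change −287 (cost falls by 287).

Current service cost with {Loc-4}: 699.
Adding Loc-1: each fleet base re-picks its cheapest; new service cost 340, saving 359.
Extra fixed cost: 72. Net change = 72 − 359 = -287.
(Totals: 763 → 476.)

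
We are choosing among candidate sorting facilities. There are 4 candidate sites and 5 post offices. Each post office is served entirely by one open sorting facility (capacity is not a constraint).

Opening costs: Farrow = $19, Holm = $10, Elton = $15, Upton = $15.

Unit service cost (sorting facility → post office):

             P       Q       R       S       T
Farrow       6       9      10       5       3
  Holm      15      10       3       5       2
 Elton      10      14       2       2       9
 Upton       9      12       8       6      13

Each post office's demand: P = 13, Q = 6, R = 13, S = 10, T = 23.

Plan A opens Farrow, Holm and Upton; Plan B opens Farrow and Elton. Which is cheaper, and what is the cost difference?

Plan B is cheaper by 30.

Plan A: {Farrow, Holm, Upton}: P→Farrow 6·13=78, Q→Farrow 9·6=54, R→Holm 3·13=39, S→Farrow 5·10=50, T→Holm 2·23=46. Service 267; fixed 44; total 311.
Plan B: {Farrow, Elton}: P→Farrow 6·13=78, Q→Farrow 9·6=54, R→Elton 2·13=26, S→Elton 2·10=20, T→Farrow 3·23=69. Service 247; fixed 34; total 281.
Difference: |311 − 281| = 30.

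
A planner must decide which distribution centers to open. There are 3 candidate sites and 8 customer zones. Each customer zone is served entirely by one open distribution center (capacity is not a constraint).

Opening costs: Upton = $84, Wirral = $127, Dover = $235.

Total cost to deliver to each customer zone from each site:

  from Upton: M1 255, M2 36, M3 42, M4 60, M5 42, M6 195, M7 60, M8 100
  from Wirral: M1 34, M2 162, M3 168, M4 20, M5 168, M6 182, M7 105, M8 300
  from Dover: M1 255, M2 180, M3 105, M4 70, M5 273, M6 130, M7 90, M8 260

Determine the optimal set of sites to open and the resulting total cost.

For any fixed open set, each customer zone goes to its cheapest open site; total = fixed + service.
{Upton, Wirral}: M1→Wirral 34, M2→Upton 36, M3→Upton 42, M4→Wirral 20, M5→Upton 42, M6→Wirral 182, M7→Upton 60, M8→Upton 100. Service 516; fixed 211; total 727.
{Upton}: service 790 + fixed 84 = 874
{Upton, Wirral, Dover}: service 464 + fixed 446 = 910
No other subset beats 727.

Open Upton and Wirral; minimum total cost 727.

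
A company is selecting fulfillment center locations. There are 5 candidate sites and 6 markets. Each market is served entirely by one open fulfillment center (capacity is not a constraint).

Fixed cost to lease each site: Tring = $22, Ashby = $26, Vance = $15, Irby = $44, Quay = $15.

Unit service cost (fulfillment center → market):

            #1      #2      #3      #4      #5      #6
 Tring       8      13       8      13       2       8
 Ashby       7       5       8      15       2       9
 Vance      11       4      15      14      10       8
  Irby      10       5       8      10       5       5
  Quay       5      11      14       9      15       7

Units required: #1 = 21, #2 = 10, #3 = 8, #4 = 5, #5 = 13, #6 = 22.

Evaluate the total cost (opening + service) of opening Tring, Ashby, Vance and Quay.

Each market is assigned to its cheapest site among the open ones.
{Tring, Ashby, Vance, Quay}: #1→Quay 5·21=105, #2→Vance 4·10=40, #3→Tring 8·8=64, #4→Quay 9·5=45, #5→Tring 2·13=26, #6→Quay 7·22=154. Service 434; fixed 78; total 512.

Total cost: 512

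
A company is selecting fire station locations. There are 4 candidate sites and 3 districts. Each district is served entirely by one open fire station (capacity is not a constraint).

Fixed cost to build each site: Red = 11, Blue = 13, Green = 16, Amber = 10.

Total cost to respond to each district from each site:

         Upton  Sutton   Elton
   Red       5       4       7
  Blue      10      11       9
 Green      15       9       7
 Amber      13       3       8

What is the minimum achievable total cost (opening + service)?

For any fixed open set, each district goes to its cheapest open site; total = fixed + service.
{Red}: Upton→Red 5, Sutton→Red 4, Elton→Red 7. Service 16; fixed 11; total 27.
{Amber}: service 24 + fixed 10 = 34
{Red, Amber}: service 15 + fixed 21 = 36
{Red, Blue, Green, Amber}: service 15 + fixed 50 = 65
(All 15 nonempty subsets were checked; Red only is lowest.)

Minimum total cost: 27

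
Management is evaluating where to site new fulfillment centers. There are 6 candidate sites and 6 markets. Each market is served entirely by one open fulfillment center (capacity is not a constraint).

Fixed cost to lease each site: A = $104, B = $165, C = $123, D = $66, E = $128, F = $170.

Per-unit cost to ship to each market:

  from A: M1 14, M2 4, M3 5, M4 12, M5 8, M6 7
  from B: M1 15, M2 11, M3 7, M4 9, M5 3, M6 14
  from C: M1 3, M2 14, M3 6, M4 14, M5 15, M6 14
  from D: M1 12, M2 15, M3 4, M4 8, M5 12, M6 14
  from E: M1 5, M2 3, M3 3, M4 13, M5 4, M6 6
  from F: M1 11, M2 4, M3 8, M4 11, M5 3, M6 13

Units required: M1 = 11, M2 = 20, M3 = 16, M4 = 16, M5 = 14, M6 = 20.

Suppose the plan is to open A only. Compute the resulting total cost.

Each market is assigned to its cheapest site among the open ones.
{A}: M1→A 14·11=154, M2→A 4·20=80, M3→A 5·16=80, M4→A 12·16=192, M5→A 8·14=112, M6→A 7·20=140. Service 758; fixed 104; total 862.

Total cost: 862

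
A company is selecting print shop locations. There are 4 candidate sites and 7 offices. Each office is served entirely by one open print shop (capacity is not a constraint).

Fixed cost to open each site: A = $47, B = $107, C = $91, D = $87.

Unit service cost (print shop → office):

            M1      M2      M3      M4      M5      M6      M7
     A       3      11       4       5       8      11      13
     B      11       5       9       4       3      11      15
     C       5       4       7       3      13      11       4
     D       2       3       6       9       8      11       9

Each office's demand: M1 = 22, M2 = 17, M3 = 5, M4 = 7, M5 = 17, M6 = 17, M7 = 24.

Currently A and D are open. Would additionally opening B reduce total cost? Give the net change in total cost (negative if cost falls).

Current service cost with {A, D}: 689.
Adding B: each office re-picks its cheapest; new service cost 597, saving 92.
Extra fixed cost: 107. Net change = 107 − 92 = 15.
(Totals: 823 → 838.)

No — net change +15 (cost rises by 15).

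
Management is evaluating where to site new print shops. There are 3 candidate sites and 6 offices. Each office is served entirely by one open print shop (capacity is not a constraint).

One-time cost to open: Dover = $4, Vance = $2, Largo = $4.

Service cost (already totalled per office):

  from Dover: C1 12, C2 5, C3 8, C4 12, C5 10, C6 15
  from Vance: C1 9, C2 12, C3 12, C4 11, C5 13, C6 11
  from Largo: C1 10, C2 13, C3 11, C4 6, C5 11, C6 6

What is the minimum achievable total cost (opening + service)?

For any fixed open set, each office goes to its cheapest open site; total = fixed + service.
{Dover, Largo}: C1→Largo 10, C2→Dover 5, C3→Dover 8, C4→Largo 6, C5→Dover 10, C6→Largo 6. Service 45; fixed 8; total 53.
{Dover, Vance, Largo}: service 44 + fixed 10 = 54
{Dover, Vance}: service 54 + fixed 6 = 60
{Vance}: C1→Vance 9, C2→Vance 12, C3→Vance 12, C4→Vance 11, C5→Vance 13, C6→Vance 11. Service 68; fixed 2; total 70.
No other subset beats 53.

Minimum total cost: 53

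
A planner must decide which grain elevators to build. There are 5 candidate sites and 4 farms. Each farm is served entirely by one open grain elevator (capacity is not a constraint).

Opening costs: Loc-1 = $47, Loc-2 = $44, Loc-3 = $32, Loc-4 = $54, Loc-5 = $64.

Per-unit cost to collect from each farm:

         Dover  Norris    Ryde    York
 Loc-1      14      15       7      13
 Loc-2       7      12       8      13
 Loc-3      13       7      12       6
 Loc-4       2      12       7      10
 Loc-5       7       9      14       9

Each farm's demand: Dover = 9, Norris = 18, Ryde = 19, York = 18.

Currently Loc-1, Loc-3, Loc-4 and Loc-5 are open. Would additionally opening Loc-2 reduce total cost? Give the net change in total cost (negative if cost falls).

Current service cost with {Loc-1, Loc-3, Loc-4, Loc-5}: 385.
Adding Loc-2: each farm re-picks its cheapest; new service cost 385, saving 0.
Extra fixed cost: 44. Net change = 44 − 0 = 44.
(Totals: 582 → 626.)

No — net change +44 (cost rises by 44).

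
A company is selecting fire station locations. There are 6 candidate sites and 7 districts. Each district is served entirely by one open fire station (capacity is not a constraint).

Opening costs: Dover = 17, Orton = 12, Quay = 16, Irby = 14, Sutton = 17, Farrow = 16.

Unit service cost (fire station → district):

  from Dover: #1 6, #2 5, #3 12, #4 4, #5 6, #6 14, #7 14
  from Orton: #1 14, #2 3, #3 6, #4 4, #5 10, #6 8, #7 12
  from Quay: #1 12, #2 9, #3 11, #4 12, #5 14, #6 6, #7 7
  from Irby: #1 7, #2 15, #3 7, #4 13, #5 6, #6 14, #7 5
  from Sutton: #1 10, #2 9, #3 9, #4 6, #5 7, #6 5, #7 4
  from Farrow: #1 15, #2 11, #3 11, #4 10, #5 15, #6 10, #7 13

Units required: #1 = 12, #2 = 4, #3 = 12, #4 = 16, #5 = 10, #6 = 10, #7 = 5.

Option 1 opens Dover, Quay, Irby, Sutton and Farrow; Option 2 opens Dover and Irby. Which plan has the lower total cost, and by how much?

Option 1: {Dover, Quay, Irby, Sutton, Farrow}: #1→Dover 6·12=72, #2→Dover 5·4=20, #3→Irby 7·12=84, #4→Dover 4·16=64, #5→Dover 6·10=60, #6→Sutton 5·10=50, #7→Sutton 4·5=20. Service 370; fixed 80; total 450.
Option 2: {Dover, Irby}: #1→Dover 6·12=72, #2→Dover 5·4=20, #3→Irby 7·12=84, #4→Dover 4·16=64, #5→Dover 6·10=60, #6→Dover 14·10=140, #7→Irby 5·5=25. Service 465; fixed 31; total 496.
Difference: |450 − 496| = 46.

Option 1 is cheaper by 46.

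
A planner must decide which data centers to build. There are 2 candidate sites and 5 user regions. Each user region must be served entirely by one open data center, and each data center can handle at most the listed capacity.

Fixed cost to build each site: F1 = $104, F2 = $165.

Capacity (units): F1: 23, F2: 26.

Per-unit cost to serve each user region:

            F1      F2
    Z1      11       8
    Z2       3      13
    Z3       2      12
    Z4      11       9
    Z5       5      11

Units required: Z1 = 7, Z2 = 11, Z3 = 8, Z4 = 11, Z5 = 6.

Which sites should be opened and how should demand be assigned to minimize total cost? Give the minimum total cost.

Minimum total cost: 539

Open {F1, F2}: Z1→F2 8·7=56, Z2→F1 3·11=33, Z3→F1 2·8=16, Z4→F2 9·11=99, Z5→F2 11·6=66.
Loads: F1 carries 19/23, F2 carries 24/26. Service 270; fixed 269; total 539.
Next best feasible plan costs 583.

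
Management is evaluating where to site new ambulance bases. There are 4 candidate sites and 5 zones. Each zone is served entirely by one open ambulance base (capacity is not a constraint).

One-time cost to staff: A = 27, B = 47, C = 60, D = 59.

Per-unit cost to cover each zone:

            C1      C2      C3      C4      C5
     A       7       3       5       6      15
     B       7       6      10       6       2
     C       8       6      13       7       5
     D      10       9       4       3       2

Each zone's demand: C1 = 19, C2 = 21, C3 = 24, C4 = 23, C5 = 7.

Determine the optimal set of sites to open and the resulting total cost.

Open A and D; minimum total cost 461.

For any fixed open set, each zone goes to its cheapest open site; total = fixed + service.
{A, D}: C1→A 7·19=133, C2→A 3·21=63, C3→D 4·24=96, C4→D 3·23=69, C5→D 2·7=14. Service 375; fixed 86; total 461.
{A, B, D}: service 375 + fixed 133 = 508
{A, C, D}: service 375 + fixed 146 = 521
{A, B, C, D}: C1→A 7·19=133, C2→A 3·21=63, C3→D 4·24=96, C4→D 3·23=69, C5→B 2·7=14. Service 375; fixed 193; total 568.
(All 15 nonempty subsets were checked; A and D is lowest.)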